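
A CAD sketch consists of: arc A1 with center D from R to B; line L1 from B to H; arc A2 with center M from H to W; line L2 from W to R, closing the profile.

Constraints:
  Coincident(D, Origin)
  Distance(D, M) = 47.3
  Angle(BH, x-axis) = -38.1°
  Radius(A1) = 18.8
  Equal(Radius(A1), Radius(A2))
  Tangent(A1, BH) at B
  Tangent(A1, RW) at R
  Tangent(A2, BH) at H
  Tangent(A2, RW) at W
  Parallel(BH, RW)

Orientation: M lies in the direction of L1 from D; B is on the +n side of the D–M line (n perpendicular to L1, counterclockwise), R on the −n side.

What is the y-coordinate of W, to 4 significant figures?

-43.98

The slot axis is L1's direction at -38.1°, so u = (cos -38.1°, sin -38.1°) = (0.7869, -0.6170) and n = (−sin -38.1°, cos -38.1°) = (0.6170, 0.7869). D is at the origin and M lies 47.3 along u from D, so M = 47.3·u = (37.22, -29.19). Tangency of A1 to both parallel lines with radius 18.8 puts B and R at D ± 18.8·n: B = (11.60, 14.79), R = (-11.60, -14.79). Equal radii place H and W the same way about M: H = M + 18.8·n = (48.82, -14.39), W = M − 18.8·n = (25.62, -43.98). So W.y = -43.98.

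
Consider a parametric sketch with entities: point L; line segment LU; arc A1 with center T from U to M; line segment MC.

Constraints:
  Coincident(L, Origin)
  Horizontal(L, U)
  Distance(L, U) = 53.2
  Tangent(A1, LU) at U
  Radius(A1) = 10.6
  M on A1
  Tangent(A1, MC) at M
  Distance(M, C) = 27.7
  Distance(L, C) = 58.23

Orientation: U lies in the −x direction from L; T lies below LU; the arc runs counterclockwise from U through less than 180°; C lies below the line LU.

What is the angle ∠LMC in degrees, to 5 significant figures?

65.925°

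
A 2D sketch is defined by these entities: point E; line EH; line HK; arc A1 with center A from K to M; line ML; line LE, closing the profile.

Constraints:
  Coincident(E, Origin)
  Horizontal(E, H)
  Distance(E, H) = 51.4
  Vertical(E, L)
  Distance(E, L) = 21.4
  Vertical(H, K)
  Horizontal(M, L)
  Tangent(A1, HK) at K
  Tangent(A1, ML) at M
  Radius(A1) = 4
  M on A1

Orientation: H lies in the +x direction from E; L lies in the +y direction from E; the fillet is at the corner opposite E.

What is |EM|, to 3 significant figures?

52.0

The virtual corner opposite E is at (51.4, 21.4). The tangent condition forces AK to be normal to HK and tangency of A1 to ML means the radius AM is perpendicular to ML, with radius 4.0, so the center A sits 4.0 in from both sides at A = (47.4, 17.4). That places the tangent points at K = (51.4, 17.4) on HK and M = (47.4, 21.4) on ML. Then |EM| = |M − E| = 52.0.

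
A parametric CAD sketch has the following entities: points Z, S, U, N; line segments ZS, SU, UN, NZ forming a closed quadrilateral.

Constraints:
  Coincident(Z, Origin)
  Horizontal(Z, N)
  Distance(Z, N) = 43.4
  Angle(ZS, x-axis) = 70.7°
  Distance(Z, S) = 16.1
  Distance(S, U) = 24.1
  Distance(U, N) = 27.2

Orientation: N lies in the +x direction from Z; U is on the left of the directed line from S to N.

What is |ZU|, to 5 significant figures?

36.180

Checks: |SU| = 24.10 ✓; |UN| = 27.20 ✓.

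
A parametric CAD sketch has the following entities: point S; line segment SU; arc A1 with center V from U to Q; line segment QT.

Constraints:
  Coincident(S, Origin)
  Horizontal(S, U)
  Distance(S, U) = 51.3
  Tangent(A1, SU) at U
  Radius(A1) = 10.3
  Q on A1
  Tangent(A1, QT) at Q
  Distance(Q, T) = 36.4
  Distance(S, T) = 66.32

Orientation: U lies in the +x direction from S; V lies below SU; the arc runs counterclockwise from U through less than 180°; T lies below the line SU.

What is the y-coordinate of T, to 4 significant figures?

-47.76

Checks: ∠(VU, US) = 90.00° ✓; |VQ| = 10.30 ✓; ∠(VQ, QT) = 90.00° ✓; |QT| = 36.40 ✓; |ST| = 66.32 ✓.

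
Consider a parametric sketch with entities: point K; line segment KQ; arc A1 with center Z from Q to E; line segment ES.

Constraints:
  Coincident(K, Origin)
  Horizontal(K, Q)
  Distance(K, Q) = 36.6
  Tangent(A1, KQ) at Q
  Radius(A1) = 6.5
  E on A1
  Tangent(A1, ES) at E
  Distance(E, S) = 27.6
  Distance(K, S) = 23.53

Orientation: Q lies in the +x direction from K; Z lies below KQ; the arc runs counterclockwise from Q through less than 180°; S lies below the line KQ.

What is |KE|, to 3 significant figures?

32.3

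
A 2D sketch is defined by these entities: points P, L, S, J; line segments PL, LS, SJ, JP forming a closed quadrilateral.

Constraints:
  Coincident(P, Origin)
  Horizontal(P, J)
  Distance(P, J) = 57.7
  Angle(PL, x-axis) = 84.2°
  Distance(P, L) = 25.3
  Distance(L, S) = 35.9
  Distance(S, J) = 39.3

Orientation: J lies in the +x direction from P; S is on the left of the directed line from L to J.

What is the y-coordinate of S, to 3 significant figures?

33.7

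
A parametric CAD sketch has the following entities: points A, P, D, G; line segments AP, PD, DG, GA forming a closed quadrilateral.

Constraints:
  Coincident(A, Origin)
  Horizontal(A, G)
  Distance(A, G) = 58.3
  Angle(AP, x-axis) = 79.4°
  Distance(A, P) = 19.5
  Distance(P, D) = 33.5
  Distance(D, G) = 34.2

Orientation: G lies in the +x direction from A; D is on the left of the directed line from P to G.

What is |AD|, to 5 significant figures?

44.807

Checks: |AG| = 58.30 ✓; |AP| = 19.50 ✓; |PD| = 33.50 ✓; |DG| = 34.20 ✓.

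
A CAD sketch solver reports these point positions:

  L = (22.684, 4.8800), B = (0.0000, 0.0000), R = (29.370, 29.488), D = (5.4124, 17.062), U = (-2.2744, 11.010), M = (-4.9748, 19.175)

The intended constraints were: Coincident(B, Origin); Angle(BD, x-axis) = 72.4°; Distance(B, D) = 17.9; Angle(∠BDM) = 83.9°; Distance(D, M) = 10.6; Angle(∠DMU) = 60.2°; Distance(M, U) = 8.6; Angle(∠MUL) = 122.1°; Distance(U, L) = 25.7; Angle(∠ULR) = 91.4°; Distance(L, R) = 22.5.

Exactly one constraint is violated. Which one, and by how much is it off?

Distance(L, R) = 22.5 — off by 3.00.

B = (0.00, 0.00) ✓; BD at 72.40° ✓; |BD| = 17.90 ✓; ∠BDM = 83.90° ✓; |DM| = 10.60 ✓; ∠DMU = 60.20° ✓; |MU| = 8.600 ✓; ∠MUL = 122.1° ✓; |UL| = 25.70 ✓; ∠ULR = 91.40° ✓; |LR| = 25.50 ✗.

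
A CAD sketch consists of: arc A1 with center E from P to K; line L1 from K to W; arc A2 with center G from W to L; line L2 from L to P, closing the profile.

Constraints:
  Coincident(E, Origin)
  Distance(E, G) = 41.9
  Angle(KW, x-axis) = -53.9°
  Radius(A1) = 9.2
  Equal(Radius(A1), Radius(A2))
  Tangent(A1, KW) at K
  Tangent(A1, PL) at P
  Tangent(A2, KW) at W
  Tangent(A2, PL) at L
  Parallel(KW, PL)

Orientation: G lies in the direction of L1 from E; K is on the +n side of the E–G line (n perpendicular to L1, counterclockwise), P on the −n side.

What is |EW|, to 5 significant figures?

42.898

The slot axis is L1's direction at -53.9°, so u = (cos -53.9°, sin -53.9°) = (0.58920, -0.80799) and n = (−sin -53.9°, cos -53.9°) = (0.80799, 0.58920). E is at the origin and G lies 41.9 along u from E, so G = 41.9·u = (24.687, -33.855). Tangency of A1 to both parallel lines with radius 9.2 puts K and P at E ± 9.2·n: K = (7.4335, 5.4206), P = (-7.4335, -5.4206). Equal radii place W and L the same way about G: W = G + 9.2·n = (32.121, -28.434), L = G − 9.2·n = (17.254, -39.275). Then |EW| = |W − E| = 42.898.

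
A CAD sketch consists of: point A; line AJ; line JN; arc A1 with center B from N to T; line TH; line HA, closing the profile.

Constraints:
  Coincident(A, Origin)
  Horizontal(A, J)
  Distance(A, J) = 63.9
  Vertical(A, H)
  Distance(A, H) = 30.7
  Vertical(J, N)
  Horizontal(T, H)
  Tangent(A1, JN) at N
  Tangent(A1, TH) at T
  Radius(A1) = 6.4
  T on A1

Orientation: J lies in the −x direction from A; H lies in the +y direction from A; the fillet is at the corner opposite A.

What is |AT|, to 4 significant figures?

65.18

A is at the origin; AJ is horizontal with |AJ| = 63.9 and J on the −x side, so J = (-63.90, 0.000). AH is vertical with |AH| = 30.7 and H on the +y side, so H = (0.000, 30.70). The virtual corner opposite A is at (-63.90, 30.70). A1 meets JN tangentially, so BN is at right angles to JN and the tangent condition forces BT to be normal to TH, with radius 6.4, so the center B sits 6.4 in from both sides at B = (-57.50, 24.30). That places the tangent points at N = (-63.90, 24.30) on JN and T = (-57.50, 30.70) on TH. Then |AT| = |T − A| = 65.18.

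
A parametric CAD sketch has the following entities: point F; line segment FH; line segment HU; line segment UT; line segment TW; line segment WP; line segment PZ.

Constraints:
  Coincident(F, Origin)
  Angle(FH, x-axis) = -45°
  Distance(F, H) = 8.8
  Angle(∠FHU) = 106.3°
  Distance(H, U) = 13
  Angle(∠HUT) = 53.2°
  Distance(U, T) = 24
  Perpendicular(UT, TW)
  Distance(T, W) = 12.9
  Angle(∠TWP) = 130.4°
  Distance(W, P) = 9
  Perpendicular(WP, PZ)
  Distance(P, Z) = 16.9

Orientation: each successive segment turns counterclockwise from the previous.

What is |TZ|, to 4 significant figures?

18.75

F is at the origin; FH runs at -45.0° with length 8.8, so H = (6.223, -6.223). ∠FHU = 106.3° gives HU at 28.70° from the x-axis; with |HU| = 13.0, U = (17.63, 0.02037). ∠HUT = 53.2° gives UT at 155.5° from the x-axis; with |UT| = 24.0, T = (-4.214, 9.973). UT ⟂ TW, so TW runs at -114.5°; with |TW| = 12.9, W = (-9.563, -1.765). ∠TWP = 130.4° gives WP at -64.90° from the x-axis; with |WP| = 9.0, P = (-5.745, -9.916). WP ⟂ PZ, so PZ runs at 25.10°; with |PZ| = 16.9, Z = (9.559, -2.747). Then |TZ| = |Z − T| = 18.75.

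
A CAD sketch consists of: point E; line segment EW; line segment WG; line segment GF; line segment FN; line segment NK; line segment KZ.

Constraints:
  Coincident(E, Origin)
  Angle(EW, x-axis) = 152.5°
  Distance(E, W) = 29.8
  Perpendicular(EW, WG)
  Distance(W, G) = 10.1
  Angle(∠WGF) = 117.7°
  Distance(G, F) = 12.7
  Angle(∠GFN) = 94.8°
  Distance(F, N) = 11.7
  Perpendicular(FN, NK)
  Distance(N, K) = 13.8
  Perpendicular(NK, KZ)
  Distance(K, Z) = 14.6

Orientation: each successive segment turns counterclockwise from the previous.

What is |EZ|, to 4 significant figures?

33.62

E is at the origin; EW runs at 152.5° with length 29.8, so W = (-26.43, 13.76). EW ⟂ WG, so WG runs at -117.5°; with |WG| = 10.1, G = (-31.10, 4.801). ∠WGF = 117.7° gives GF at -55.20° from the x-axis; with |GF| = 12.7, F = (-23.85, -5.627). ∠GFN = 94.8° gives FN at 30.00° from the x-axis; with |FN| = 11.7, N = (-13.72, 0.2227). FN ⟂ NK, so NK runs at 120.0°; with |NK| = 13.8, K = (-20.62, 12.17). NK is perpendicular to KZ, so KZ runs at -150.0°; with |KZ| = 14.6, Z = (-33.26, 4.874). Then |EZ| = |Z − E| = 33.62.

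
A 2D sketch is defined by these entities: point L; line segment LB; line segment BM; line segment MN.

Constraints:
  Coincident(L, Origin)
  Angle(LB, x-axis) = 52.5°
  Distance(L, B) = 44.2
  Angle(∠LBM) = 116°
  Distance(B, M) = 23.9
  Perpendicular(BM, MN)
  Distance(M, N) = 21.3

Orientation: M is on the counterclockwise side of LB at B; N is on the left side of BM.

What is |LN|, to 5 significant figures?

47.036

L is at the origin; LB runs at 52.5° with length 44.2, so B = 44.2·(cos 52.5°, sin 52.5°) = (26.907, 35.066). ∠LBM = 116.0°, so BM runs at 52.5° + (180° − 116.0°) = 116.50° from the x-axis; with |BM| = 23.9, M = B + 23.9·(cos 116.50°, sin 116.50°) = (16.243, 56.455). BM is perpendicular to MN; with |MN| = 21.3 on the left of BM, N = M + 21.3·(-0.89493, -0.44620) = (-2.8190, 46.951). Then |LN| = |N − L| = 47.036.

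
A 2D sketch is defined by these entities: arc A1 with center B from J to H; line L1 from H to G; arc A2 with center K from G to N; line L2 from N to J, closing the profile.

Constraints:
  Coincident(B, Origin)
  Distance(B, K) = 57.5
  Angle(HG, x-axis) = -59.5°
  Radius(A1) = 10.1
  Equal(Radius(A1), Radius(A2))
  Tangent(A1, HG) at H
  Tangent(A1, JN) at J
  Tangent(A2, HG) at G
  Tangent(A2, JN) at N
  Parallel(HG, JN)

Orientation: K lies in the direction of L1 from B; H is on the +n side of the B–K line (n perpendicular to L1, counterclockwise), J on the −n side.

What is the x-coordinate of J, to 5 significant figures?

-8.7025

The slot axis is L1's direction at -59.5°, so u = (cos -59.5°, sin -59.5°) = (0.50754, -0.86163) and n = (−sin -59.5°, cos -59.5°) = (0.86163, 0.50754). B is at the origin and K lies 57.5 along u from B, so K = 57.5·u = (29.183, -49.544). Tangency of A1 to both parallel lines with radius 10.1 puts H and J at B ± 10.1·n: H = (8.7025, 5.1261), J = (-8.7025, -5.1261). So J.x = -8.7025.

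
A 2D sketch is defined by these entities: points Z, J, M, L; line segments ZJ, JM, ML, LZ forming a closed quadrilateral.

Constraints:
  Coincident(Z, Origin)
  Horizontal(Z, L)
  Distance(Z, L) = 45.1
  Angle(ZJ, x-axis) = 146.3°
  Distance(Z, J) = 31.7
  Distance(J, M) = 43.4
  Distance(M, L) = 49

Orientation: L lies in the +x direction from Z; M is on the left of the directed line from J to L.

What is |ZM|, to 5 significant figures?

38.781

Checks: |JM| = 43.40 ✓; |ML| = 49.00 ✓.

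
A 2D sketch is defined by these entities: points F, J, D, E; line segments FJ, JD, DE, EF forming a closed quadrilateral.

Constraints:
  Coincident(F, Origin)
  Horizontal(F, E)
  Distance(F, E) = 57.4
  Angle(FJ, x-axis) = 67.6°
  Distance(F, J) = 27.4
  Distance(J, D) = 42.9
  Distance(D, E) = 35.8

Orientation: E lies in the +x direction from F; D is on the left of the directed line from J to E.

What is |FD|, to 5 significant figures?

63.029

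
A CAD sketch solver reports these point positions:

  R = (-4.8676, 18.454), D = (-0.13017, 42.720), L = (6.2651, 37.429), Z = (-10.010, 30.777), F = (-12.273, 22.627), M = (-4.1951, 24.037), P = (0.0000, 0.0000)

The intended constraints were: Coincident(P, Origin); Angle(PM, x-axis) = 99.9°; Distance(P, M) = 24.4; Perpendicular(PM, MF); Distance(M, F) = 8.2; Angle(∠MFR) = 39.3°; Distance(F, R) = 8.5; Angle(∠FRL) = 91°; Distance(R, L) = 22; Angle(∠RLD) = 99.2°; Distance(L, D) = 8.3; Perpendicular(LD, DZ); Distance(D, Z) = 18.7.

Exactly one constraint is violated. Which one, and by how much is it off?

Distance(D, Z) = 18.7 — off by 3.20.

P = (0.00, 0.00) ✓; PM at 99.90° ✓; |PM| = 24.40 ✓; ∠(PM, MF) = 90.00° ✓; |MF| = 8.200 ✓; ∠MFR = 39.30° ✓; |FR| = 8.500 ✓; ∠FRL = 91.00° ✓; |RL| = 22.00 ✓; ∠RLD = 99.20° ✓; |LD| = 8.300 ✓; ∠(LD, DZ) = 90.00° ✓; |DZ| = 15.50 ✗.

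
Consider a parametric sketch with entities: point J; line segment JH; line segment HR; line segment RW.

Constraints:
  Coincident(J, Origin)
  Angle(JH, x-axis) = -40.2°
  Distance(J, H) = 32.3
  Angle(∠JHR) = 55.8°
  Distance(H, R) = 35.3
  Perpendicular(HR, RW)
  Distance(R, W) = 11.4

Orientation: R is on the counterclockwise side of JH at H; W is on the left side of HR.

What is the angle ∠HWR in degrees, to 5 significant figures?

72.102°

∠JHR = 55.8°, so HR runs at -40.2° + (180° − 55.8°) = 84.000° from the x-axis; with |HR| = 35.3, R = H + 35.3·(cos 84.000°, sin 84.000°) = (28.360, 14.258). HR is perpendicular to RW; with |RW| = 11.4 on the left of HR, W = R + 11.4·(-0.99452, 0.10453) = (17.023, 15.450). Then cos ∠HWR = WH·WR / (|WH||WR|), giving 72.102°.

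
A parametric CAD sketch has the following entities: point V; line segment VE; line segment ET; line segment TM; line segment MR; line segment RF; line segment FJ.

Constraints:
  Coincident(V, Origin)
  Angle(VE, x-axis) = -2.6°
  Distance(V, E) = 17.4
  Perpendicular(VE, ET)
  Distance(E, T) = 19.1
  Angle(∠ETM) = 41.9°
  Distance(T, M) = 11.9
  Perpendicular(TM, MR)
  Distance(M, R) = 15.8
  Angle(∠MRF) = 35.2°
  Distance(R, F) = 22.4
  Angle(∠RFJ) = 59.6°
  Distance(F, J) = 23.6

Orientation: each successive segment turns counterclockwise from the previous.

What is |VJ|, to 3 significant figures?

5.43

V is at the origin; VE runs at -2.6° with length 17.4, so E = (17.4, -0.789). VE ⟂ ET, so ET runs at 87.4°; with |ET| = 19.1, T = (18.2, 18.3). ∠ETM = 41.9° gives TM at -134° from the x-axis; with |TM| = 11.9, M = (9.91, 9.80). TM is perpendicular to MR, so MR runs at -44.5°; with |MR| = 15.8, R = (21.2, -1.27). ∠MRF = 35.2° gives RF at 100° from the x-axis; with |RF| = 22.4, F = (17.2, 20.8). ∠RFJ = 59.6° gives FJ at -139° from the x-axis; with |FJ| = 23.6, J = (-0.720, 5.38). Then |VJ| = |J − V| = 5.43.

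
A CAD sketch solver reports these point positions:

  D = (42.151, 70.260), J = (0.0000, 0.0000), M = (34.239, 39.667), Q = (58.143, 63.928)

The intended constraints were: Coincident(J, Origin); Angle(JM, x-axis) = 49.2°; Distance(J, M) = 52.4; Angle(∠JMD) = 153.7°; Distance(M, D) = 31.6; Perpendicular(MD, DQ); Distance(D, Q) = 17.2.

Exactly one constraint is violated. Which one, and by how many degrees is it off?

Perpendicular(MD, DQ) — off by 7.10°.

J = (0.00, 0.00) ✓; JM at 49.20° ✓; |JM| = 52.40 ✓; ∠JMD = 153.7° ✓; |MD| = 31.60 ✓; ∠(MD, DQ) = 97.10° ✗; |DQ| = 17.20 ✓.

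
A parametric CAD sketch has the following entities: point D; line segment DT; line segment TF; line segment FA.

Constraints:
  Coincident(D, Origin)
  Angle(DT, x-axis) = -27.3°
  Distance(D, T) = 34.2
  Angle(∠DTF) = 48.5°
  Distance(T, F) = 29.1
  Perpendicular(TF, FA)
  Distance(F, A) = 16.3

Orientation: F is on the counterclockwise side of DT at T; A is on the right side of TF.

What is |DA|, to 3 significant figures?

42.4

D is at the origin; DT runs at -27.3° with length 34.2, so T = 34.2·(cos -27.3°, sin -27.3°) = (30.4, -15.7). ∠DTF = 48.5°, so TF runs at -27.3° + (180° − 48.5°) = 104° from the x-axis; with |TF| = 29.1, F = T + 29.1·(cos 104°, sin 104°) = (23.3, 12.5). TF ⟂ FA; with |FA| = 16.3 on the right of TF, A = F + 16.3·(0.969, 0.245) = (39.1, 16.5). Then |DA| = |A − D| = 42.4.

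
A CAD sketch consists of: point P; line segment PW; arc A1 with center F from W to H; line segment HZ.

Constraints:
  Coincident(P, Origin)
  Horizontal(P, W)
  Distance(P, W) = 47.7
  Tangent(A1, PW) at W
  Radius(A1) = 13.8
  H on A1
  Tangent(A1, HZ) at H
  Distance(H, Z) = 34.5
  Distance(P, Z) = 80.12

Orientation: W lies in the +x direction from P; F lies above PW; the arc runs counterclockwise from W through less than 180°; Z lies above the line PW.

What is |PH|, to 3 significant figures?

62.6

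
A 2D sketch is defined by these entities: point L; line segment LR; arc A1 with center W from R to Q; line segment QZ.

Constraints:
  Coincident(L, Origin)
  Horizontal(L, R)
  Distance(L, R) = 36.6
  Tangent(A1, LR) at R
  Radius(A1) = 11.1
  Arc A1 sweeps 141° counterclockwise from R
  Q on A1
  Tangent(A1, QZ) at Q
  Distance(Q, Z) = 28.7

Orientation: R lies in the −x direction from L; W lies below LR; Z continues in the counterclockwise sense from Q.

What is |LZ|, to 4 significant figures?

43.37

L is at the origin; LR is horizontal with |LR| = 36.6 and R on the −x side, so R = (-36.60, 0.000). The tangent condition forces WR to be normal to LR, so W = R + (0, -11.1) = (-36.60, -11.10). On A1, R sits at bearing 90° from W; a 141° counterclockwise sweep puts Q at bearing 231°, so Q = W + 11.1·(cos 231°, sin 231°) = (-43.59, -19.73). Tangency of A1 to QZ means the radius WQ is perpendicular to QZ, so QZ runs along (−sin 231°, cos 231°); with |QZ| = 28.7, Z = (-21.28, -37.79). Then |LZ| = |Z − L| = 43.37.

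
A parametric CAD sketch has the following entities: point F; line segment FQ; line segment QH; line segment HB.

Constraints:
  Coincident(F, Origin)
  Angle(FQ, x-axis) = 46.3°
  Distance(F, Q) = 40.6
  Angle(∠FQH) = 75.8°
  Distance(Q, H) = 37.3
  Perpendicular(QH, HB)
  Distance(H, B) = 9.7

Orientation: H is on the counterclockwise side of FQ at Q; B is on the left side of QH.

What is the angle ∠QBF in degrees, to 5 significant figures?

61.907°

∠FQH = 75.8°, so QH runs at 46.3° + (180° − 75.8°) = 150.50° from the x-axis; with |QH| = 37.3, H = Q + 37.3·(cos 150.50°, sin 150.50°) = (-4.4144, 47.720). QH is perpendicular to HB; with |HB| = 9.7 on the left of QH, B = H + 9.7·(-0.49242, -0.87036) = (-9.1910, 39.277). Then cos ∠QBF = BQ·BF / (|BQ||BF|), giving 61.907°.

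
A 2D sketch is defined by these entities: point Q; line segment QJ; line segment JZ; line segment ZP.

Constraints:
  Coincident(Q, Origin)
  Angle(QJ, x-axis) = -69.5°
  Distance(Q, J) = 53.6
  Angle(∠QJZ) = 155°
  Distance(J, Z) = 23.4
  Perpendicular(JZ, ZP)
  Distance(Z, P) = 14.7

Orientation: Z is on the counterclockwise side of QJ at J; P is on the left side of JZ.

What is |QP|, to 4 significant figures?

72.42

∠QJZ = 155.0°, so JZ runs at -69.5° + (180° − 155.0°) = -44.50° from the x-axis; with |JZ| = 23.4, Z = J + 23.4·(cos -44.50°, sin -44.50°) = (35.46, -66.61). JZ ⟂ ZP; with |ZP| = 14.7 on the left of JZ, P = Z + 14.7·(0.7009, 0.7133) = (45.76, -56.12). Then |QP| = |P − Q| = 72.42.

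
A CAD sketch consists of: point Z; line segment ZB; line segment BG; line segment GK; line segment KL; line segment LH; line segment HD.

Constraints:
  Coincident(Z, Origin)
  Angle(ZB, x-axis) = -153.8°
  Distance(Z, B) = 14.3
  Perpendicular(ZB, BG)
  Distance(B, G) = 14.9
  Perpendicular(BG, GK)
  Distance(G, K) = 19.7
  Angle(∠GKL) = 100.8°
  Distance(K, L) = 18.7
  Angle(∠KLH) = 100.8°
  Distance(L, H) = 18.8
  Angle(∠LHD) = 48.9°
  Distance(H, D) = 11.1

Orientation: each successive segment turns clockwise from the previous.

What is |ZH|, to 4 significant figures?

13.47

Z is at the origin; ZB runs at -153.8° with length 14.3, so B = (-12.83, -6.314). ZB is perpendicular to BG, so BG runs at 116.2°; with |BG| = 14.9, G = (-19.41, 7.056). The perpendicularity gives GK at right angles to BG, so GK runs at 26.20°; with |GK| = 19.7, K = (-1.733, 15.75). ∠GKL = 100.8° gives KL at -53.00° from the x-axis; with |KL| = 18.7, L = (9.521, 0.8188). ∠KLH = 100.8° gives LH at -132.2° from the x-axis; with |LH| = 18.8, H = (-3.108, -13.11). Then |ZH| = |H − Z| = 13.47.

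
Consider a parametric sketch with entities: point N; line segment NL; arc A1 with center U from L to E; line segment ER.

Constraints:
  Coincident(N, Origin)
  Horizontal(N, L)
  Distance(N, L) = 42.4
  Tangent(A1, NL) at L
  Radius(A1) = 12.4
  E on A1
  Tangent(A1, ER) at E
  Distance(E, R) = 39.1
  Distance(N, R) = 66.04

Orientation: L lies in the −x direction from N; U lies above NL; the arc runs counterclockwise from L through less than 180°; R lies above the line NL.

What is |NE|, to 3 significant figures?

33.9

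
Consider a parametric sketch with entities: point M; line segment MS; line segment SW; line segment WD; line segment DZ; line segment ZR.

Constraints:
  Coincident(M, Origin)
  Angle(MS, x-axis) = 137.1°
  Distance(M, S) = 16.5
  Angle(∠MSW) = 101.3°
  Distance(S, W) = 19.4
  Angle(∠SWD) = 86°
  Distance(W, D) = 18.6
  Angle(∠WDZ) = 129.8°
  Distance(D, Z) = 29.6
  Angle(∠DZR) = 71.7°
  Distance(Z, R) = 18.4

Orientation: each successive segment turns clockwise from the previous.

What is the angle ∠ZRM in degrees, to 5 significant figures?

87.124°

M is at the origin; MS runs at 137.1° with length 16.5, so S = (-12.087, 11.232). ∠MSW = 101.3° gives SW at 58.400° from the x-axis; with |SW| = 19.4, W = (-1.9216, 27.755). ∠SWD = 86.0° gives WD at -35.600° from the x-axis; with |WD| = 18.6, D = (13.202, 16.928). ∠WDZ = 129.8° gives DZ at -85.800° from the x-axis; with |DZ| = 29.6, Z = (15.370, -12.593). ∠DZR = 71.7° gives ZR at 165.90° from the x-axis; with |ZR| = 18.4, R = (-2.4758, -8.1101). Then cos ∠ZRM = RZ·RM / (|RZ||RM|), giving 87.124°.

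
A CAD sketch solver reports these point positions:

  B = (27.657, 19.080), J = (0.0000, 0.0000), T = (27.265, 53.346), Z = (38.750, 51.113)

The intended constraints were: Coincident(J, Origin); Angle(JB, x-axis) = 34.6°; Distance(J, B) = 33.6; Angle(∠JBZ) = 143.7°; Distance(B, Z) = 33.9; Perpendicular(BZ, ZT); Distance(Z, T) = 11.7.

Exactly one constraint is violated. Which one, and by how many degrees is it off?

Perpendicular(BZ, ZT) — off by 8.10°.

J = (0.00, 0.00) ✓; JB at 34.60° ✓; |JB| = 33.60 ✓; ∠JBZ = 143.7° ✓; |BZ| = 33.90 ✓; ∠(BZ, ZT) = 98.10° ✗; |ZT| = 11.70 ✓.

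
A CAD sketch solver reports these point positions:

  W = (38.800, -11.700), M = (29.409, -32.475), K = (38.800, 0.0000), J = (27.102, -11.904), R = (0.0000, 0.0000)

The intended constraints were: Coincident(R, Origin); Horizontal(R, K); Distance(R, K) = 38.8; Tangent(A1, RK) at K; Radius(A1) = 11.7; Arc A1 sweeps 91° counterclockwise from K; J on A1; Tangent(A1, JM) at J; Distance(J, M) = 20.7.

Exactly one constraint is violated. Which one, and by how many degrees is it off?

Tangent(A1, JM) at J — off by 5.40°.

R = (0.00, 0.00) ✓; R.y = 0.00, K.y = 0.00 ✓; |RK| = 38.80 ✓; ∠(WK, KR) = 90.00° ✓; |WK| = 11.70 ✓; bearing(W→J) − bearing(W→K) = 91.00° ✓; |WJ| = 11.70 ✓; ∠(WJ, JM) = 84.60° ✗; |JM| = 20.70 ✓.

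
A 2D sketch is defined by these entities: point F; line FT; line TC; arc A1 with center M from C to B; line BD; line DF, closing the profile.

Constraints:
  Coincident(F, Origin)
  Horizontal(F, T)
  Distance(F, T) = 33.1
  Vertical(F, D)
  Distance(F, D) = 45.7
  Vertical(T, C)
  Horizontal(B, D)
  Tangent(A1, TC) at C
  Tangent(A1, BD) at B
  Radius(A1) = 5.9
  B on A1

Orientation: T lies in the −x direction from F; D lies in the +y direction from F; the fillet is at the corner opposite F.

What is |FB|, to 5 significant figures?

53.182

F is at the origin; FT is horizontal with |FT| = 33.1 and T on the −x side, so T = (-33.100, 0.0000). FD is vertical with |FD| = 45.7 and D on the +y side, so D = (0.0000, 45.700). The virtual corner opposite F is at (-33.100, 45.700). A1 meets TC tangentially, so MC is at right angles to TC and tangency of A1 to BD means the radius MB is perpendicular to BD, with radius 5.9, so the center M sits 5.9 in from both sides at M = (-27.200, 39.800). That places the tangent points at C = (-33.100, 39.800) on TC and B = (-27.200, 45.700) on BD. Then |FB| = |B − F| = 53.182.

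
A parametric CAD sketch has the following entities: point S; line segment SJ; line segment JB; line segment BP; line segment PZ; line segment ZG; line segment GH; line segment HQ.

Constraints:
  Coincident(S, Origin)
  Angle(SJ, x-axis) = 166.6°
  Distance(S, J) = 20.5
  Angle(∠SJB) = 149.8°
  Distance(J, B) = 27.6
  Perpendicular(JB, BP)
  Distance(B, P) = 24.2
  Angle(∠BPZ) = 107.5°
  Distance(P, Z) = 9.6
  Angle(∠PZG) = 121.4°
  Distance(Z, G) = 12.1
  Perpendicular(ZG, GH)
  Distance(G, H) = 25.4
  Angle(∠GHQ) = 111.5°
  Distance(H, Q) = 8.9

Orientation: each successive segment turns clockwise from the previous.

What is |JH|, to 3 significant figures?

26.0

S is at the origin; SJ runs at 166.6° with length 20.5, so J = (-19.9, 4.75). ∠SJB = 149.8° gives JB at 136° from the x-axis; with |JB| = 27.6, B = (-39.9, 23.8). The perpendicularity gives BP at right angles to JB, so BP runs at 46.4°; with |BP| = 24.2, P = (-23.2, 41.3). ∠BPZ = 107.5° gives PZ at -26.1° from the x-axis; with |PZ| = 9.6, Z = (-14.6, 37.1). ∠PZG = 121.4° gives ZG at -84.7° from the x-axis; with |ZG| = 12.1, G = (-13.5, 25.0). ZG is perpendicular to GH, so GH runs at -175°; with |GH| = 25.4, H = (-38.8, 22.7). Then |JH| = |H − J| = 26.0.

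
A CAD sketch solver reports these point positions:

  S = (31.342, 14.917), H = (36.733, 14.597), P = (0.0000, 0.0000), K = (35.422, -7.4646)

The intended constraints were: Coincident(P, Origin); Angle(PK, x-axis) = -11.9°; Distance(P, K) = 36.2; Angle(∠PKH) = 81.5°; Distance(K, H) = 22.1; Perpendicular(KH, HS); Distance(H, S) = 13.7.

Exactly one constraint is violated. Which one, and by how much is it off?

Distance(H, S) = 13.7 — off by 8.30.

P = (0.00, 0.00) ✓; PK at -11.90° ✓; |PK| = 36.20 ✓; ∠PKH = 81.50° ✓; |KH| = 22.10 ✓; ∠(KH, HS) = 90.00° ✓; |HS| = 5.400 ✗.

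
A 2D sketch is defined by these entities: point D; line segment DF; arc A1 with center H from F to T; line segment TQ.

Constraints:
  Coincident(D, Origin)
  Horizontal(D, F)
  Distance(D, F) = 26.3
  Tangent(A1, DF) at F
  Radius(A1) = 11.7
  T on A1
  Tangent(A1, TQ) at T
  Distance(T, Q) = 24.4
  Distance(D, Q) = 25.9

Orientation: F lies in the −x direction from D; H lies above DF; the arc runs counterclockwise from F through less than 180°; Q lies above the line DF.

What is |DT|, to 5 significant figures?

17.338

D is at the origin; D and F share the same y with |DF| = 26.3 and F on the −x side, so F = (-26.300, 0.0000). Since A1 is tangent to DF there, HF ⟂ DF, so H = F + (0, 11.7) = (-26.300, 11.700). Since HT ⟂ TQ (tangency), |HQ| = √(11.7² + 24.4²) = 27.060 regardless of where T sits on A1. So Q lies on both circle(D, 25.9) and circle(H, 27.060); the above-DF intersection is Q = (-3.1478, 25.708). T is the foot of the tangent from Q: T = (-16.511, 5.2924).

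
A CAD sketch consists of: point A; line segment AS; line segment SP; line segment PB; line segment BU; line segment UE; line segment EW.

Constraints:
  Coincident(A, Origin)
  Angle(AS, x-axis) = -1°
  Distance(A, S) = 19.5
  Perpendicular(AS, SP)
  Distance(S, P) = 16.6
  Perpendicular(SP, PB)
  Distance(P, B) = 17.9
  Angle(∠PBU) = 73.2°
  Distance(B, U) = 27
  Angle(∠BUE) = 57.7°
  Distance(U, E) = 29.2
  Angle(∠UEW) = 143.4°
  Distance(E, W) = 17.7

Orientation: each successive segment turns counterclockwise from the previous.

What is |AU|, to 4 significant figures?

13.19

A is at the origin; AS runs at -1.0° with length 19.5, so S = (19.50, -0.3403). AS ⟂ SP, so SP runs at 89.00°; with |SP| = 16.6, P = (19.79, 16.26). SP ⟂ PB, so PB runs at 179.0°; with |PB| = 17.9, B = (1.889, 16.57). ∠PBU = 73.2° gives BU at -74.20° from the x-axis; with |BU| = 27.0, U = (9.241, -9.410). Then |AU| = |U − A| = 13.19.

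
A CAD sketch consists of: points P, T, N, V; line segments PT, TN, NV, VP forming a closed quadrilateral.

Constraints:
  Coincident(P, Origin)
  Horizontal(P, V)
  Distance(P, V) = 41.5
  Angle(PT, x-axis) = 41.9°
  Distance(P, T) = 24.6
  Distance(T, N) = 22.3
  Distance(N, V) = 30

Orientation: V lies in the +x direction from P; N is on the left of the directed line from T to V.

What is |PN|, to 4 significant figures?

46.84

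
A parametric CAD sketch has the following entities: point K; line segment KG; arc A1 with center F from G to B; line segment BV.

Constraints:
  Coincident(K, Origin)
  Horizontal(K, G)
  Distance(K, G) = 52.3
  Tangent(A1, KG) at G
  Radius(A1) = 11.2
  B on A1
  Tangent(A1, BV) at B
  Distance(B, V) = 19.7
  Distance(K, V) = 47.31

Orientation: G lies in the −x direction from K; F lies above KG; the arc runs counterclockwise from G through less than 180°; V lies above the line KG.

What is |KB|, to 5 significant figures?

42.292

Checks: |FB| = 11.20 ✓; ∠(FB, BV) = 90.00° ✓; |BV| = 19.70 ✓; |KV| = 47.31 ✓.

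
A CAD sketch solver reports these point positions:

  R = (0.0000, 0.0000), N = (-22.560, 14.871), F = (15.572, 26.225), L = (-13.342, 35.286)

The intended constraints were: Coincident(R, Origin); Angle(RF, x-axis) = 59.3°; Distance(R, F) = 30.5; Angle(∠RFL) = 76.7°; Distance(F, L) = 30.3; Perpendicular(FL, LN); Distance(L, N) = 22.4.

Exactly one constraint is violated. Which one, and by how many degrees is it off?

Perpendicular(FL, LN) — off by 6.90°.

R = (0.00, 0.00) ✓; RF at 59.30° ✓; |RF| = 30.50 ✓; ∠RFL = 76.70° ✓; |FL| = 30.30 ✓; ∠(FL, LN) = 83.10° ✗; |LN| = 22.40 ✓.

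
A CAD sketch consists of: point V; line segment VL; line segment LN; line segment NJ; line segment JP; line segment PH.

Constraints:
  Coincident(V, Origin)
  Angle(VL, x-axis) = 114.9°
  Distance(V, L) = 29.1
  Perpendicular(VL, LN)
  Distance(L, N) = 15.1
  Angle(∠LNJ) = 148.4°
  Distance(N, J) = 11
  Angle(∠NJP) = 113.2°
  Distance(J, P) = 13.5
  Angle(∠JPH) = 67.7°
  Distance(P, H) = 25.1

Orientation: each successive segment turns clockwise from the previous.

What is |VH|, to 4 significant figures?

22.81

V is at the origin; VL runs at 114.9° with length 29.1, so L = (-12.25, 26.39). VL ⟂ LN, so LN runs at 24.90°; with |LN| = 15.1, N = (1.444, 32.75). ∠LNJ = 148.4° gives NJ at -6.700° from the x-axis; with |NJ| = 11.0, J = (12.37, 31.47). ∠NJP = 113.2° gives JP at -73.50° from the x-axis; with |JP| = 13.5, P = (16.20, 18.53). ∠JPH = 67.7° gives PH at 174.2° from the x-axis; with |PH| = 25.1, H = (-8.768, 21.06). Then |VH| = |H − V| = 22.81.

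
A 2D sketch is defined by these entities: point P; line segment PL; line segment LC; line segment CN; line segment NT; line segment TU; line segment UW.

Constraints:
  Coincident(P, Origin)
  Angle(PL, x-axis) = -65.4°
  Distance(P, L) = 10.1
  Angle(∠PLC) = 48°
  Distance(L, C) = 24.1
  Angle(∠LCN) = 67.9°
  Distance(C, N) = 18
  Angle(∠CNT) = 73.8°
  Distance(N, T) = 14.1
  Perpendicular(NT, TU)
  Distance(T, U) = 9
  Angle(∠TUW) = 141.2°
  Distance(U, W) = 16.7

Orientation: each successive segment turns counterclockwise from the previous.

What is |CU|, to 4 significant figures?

12.29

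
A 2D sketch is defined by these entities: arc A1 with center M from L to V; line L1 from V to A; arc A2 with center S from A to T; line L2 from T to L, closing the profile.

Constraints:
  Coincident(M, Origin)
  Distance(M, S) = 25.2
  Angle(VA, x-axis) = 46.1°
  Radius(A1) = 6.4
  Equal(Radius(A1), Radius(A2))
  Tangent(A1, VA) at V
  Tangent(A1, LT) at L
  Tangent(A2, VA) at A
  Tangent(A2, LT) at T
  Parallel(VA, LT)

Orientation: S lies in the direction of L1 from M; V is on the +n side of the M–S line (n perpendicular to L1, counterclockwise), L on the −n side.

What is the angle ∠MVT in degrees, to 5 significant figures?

63.072°

The slot axis is L1's direction at 46.1°, so u = (cos 46.1°, sin 46.1°) = (0.69340, 0.72055) and n = (−sin 46.1°, cos 46.1°) = (-0.72055, 0.69340). M is at the origin and S lies 25.2 along u from M, so S = 25.2·u = (17.474, 18.158). Tangency of A1 to both parallel lines with radius 6.4 puts V and L at M ± 6.4·n: V = (-4.6115, 4.4378), L = (4.6115, -4.4378). Equal radii place A and T the same way about S: A = S + 6.4·n = (12.862, 22.596), T = S − 6.4·n = (22.085, 13.720). Then cos ∠MVT = VM·VT / (|VM||VT|), giving 63.072°.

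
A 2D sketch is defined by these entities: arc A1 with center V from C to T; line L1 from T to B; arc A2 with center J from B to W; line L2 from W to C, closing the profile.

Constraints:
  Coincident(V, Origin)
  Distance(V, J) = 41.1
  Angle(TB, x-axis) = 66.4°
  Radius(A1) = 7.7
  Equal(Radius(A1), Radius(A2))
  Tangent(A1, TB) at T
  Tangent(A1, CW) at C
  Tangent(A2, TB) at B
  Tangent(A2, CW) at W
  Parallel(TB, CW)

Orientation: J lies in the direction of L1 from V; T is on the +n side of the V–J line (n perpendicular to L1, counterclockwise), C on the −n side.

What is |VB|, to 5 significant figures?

41.815

The slot axis is L1's direction at 66.4°, so u = (cos 66.4°, sin 66.4°) = (0.40035, 0.91636) and n = (−sin 66.4°, cos 66.4°) = (-0.91636, 0.40035). V is at the origin and J lies 41.1 along u from V, so J = 41.1·u = (16.454, 37.663). Tangency of A1 to both parallel lines with radius 7.7 puts T and C at V ± 7.7·n: T = (-7.0560, 3.0827), C = (7.0560, -3.0827). Equal radii place B and W the same way about J: B = J + 7.7·n = (9.3984, 40.745), W = J − 7.7·n = (23.510, 34.580). Then |VB| = |B − V| = 41.815.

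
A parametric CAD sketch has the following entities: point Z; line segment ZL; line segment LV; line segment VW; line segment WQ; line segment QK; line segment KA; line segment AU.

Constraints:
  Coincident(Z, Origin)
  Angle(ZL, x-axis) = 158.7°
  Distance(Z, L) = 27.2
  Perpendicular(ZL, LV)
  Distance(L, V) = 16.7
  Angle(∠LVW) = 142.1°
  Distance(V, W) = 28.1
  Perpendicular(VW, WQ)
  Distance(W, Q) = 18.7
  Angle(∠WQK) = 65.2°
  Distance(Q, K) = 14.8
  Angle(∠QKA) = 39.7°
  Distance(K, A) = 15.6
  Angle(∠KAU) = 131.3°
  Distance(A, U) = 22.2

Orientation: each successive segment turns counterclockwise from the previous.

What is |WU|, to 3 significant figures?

28.9

Z is at the origin; ZL runs at 158.7° with length 27.2, so L = (-25.3, 9.88). ZL is perpendicular to LV, so LV runs at -111°; with |LV| = 16.7, V = (-31.4, -5.68). ∠LVW = 142.1° gives VW at -73.4° from the x-axis; with |VW| = 28.1, W = (-23.4, -32.6). The perpendicularity gives WQ at right angles to VW, so WQ runs at 16.6°; with |WQ| = 18.7, Q = (-5.46, -27.3). ∠WQK = 65.2° gives QK at 131° from the x-axis; with |QK| = 14.8, K = (-15.2, -16.2). ∠QKA = 39.7° gives KA at -88.3° from the x-axis; with |KA| = 15.6, A = (-14.8, -31.8). ∠KAU = 131.3° gives AU at -39.6° from the x-axis; with |AU| = 22.2, U = (2.32, -45.9). Then |WU| = |U − W| = 28.9.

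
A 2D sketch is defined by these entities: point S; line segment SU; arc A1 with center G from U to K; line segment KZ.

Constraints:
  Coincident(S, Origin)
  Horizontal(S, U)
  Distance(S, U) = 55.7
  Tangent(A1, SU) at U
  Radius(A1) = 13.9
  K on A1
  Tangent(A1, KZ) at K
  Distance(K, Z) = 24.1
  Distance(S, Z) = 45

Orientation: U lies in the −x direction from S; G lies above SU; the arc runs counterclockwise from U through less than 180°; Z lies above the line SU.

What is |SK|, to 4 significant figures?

43.78

S is at the origin; SU is horizontal with |SU| = 55.7 and U on the −x side, so U = (-55.70, 0.000). Since A1 is tangent to SU there, GU ⟂ SU, so G = U + (0, 13.9) = (-55.70, 13.90). Since GK ⟂ KZ (tangency), |GZ| = √(13.9² + 24.1²) = 27.82 regardless of where K sits on A1. So Z lies on both circle(S, 45.0) and circle(G, 27.82); the above-SU intersection is Z = (-33.25, 30.33). K is the foot of the tangent from Z: K = (-42.99, 8.282).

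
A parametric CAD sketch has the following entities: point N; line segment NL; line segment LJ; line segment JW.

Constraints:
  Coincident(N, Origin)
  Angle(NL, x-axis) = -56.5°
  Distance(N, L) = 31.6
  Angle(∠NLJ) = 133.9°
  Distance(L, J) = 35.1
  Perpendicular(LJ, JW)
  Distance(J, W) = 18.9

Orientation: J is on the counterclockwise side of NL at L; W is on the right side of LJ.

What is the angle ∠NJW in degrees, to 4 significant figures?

111.8°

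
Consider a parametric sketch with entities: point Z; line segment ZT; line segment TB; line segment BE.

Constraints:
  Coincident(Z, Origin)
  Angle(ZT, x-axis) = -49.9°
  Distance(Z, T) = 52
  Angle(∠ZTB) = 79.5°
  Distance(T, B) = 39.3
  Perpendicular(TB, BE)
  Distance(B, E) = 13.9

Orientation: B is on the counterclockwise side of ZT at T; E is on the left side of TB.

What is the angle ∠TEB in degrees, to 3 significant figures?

70.5°

Z is at the origin; ZT runs at -49.9° with length 52.0, so T = 52.0·(cos -49.9°, sin -49.9°) = (33.5, -39.8). ∠ZTB = 79.5°, so TB runs at -49.9° + (180° − 79.5°) = 50.6° from the x-axis; with |TB| = 39.3, B = T + 39.3·(cos 50.6°, sin 50.6°) = (58.4, -9.41). TB is perpendicular to BE; with |BE| = 13.9 on the left of TB, E = B + 13.9·(-0.773, 0.635) = (47.7, -0.585). Then cos ∠TEB = ET·EB / (|ET||EB|), giving 70.5°.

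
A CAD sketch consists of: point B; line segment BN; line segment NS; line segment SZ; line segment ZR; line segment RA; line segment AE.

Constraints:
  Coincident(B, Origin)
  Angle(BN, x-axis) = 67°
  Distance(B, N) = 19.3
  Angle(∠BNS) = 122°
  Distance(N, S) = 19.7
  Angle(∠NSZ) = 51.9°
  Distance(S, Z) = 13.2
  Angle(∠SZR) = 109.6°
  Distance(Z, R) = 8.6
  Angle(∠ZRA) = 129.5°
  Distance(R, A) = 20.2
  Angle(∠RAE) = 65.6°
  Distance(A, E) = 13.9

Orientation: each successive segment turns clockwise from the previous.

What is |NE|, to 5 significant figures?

14.435

B is at the origin; BN runs at 67.0° with length 19.3, so N = (7.5411, 17.766). ∠BNS = 122.0° gives NS at 9.0000° from the x-axis; with |NS| = 19.7, S = (26.999, 20.848). ∠NSZ = 51.9° gives SZ at -119.10° from the x-axis; with |SZ| = 13.2, Z = (20.579, 9.3137). ∠SZR = 109.6° gives ZR at 170.50° from the x-axis; with |ZR| = 8.6, R = (12.097, 10.733). ∠ZRA = 129.5° gives RA at 120.00° from the x-axis; with |RA| = 20.2, A = (1.9969, 28.227). ∠RAE = 65.6° gives AE at 5.6000° from the x-axis; with |AE| = 13.9, E = (15.831, 29.583). Then |NE| = |E − N| = 14.435.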